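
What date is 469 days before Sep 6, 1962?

Subtracting 469 days from September 6, 1962.
Going back 6 days from September 6, 1962 reaches the end of the previous month; 469 − 6 = 463 left.
August 1962 has 31 days: 463 − 31 = 432 left.
July 1962 has 31 days: 432 − 31 = 401 left.
June 1962 has 30 days: 401 − 30 = 371 left.
May 1962 has 31 days: 371 − 31 = 340 left.
April 1962 has 30 days: 340 − 30 = 310 left.
March 1962 has 31 days: 310 − 31 = 279 left.
February 1962 has 28 days (1962 is not a leap year): 279 − 28 = 251 left.
January 1962 has 31 days: 251 − 31 = 220 left.
December 1961 has 31 days: 220 − 31 = 189 left.
November 1961 has 30 days: 189 − 30 = 159 left.
October 1961 has 31 days: 159 − 31 = 128 left.
September 1961 has 30 days: 128 − 30 = 98 left.
August 1961 has 31 days: 98 − 31 = 67 left.
July 1961 has 31 days: 67 − 31 = 36 left.
June 1961 has 30 days: 36 − 30 = 6 left.
May 1961 has 31 days; 31 − 6 = 25 → May 25, 1961.

May 25, 1961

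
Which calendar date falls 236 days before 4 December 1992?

April 12, 1992

Subtracting 236 days from December 4, 1992.
Going back 4 days from December 4, 1992 reaches the end of the previous month; 236 − 4 = 232 left.
November 1992 has 30 days: 232 − 30 = 202 left.
October 1992 has 31 days: 202 − 31 = 171 left.
September 1992 has 30 days: 171 − 30 = 141 left.
August 1992 has 31 days: 141 − 31 = 110 left.
July 1992 has 31 days: 110 − 31 = 79 left.
June 1992 has 30 days: 79 − 30 = 49 left.
May 1992 has 31 days: 49 − 31 = 18 left.
April 1992 has 30 days; 30 − 18 = 12 → April 12, 1992.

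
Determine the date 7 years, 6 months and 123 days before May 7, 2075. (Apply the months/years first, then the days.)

July 7, 2067

Counting back 7 years, 6 months and 123 days from May 7, 2075: first the month/year part, then the days.
-7 years → 2068; month 5 − 6 = -1, which is month 11 of year 2067 → November 2067.
Day 7 is valid in November, giving November 7, 2067.
Now subtract 123 days from November 7, 2067.
Going back 7 days from November 7, 2067 reaches the end of the previous month; 123 − 7 = 116 left.
October 2067 has 31 days: 116 − 31 = 85 left.
September 2067 has 30 days: 85 − 30 = 55 left.
August 2067 has 31 days: 55 − 31 = 24 left.
July 2067 has 31 days; 31 − 24 = 7 → July 7, 2067.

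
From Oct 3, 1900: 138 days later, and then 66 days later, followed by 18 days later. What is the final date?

Adding 138 days from October 3, 1900:
October has 31 days, so 31 − 3 = 28 days remain after October 3, 1900; 138 − 28 = 110 left.
November 1900 has 30 days: 110 − 30 = 80 left.
December 1900 has 31 days: 80 − 31 = 49 left.
January 1901 has 31 days: 49 − 31 = 18 left.
18 days into February 1901 → February 18, 1901.
Adding 66 days from February 18, 1901:
February has 28 days, so 28 − 18 = 10 days remain after February 18, 1901; 66 − 10 = 56 left.
March 1901 has 31 days: 56 − 31 = 25 left.
25 days into April 1901 → April 25, 1901.
Adding 18 days from April 25, 1901:
April has 30 days, so 30 − 25 = 5 days remain after April 25, 1901; 18 − 5 = 13 left.
13 days into May 1901 → May 13, 1901.

May 13, 1901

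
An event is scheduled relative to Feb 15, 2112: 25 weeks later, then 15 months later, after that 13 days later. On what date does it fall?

November 21, 2113

Advancing 25 weeks (= 175 days) from February 15, 2112:
February has 29 days, so 29 − 15 = 14 days remain after February 15, 2112; 175 − 14 = 161 left.
March 2112 has 31 days: 161 − 31 = 130 left.
April 2112 has 30 days: 130 − 30 = 100 left.
May 2112 has 31 days: 100 − 31 = 69 left.
June 2112 has 30 days: 69 − 30 = 39 left.
July 2112 has 31 days: 39 − 31 = 8 left.
8 days into August 2112 → August 8, 2112.
Adding 15 months from August 8, 2112:
month 8 + 15 = 23, which is month 11 of year 2113 → November 2113.
Day 8 is valid in November, giving November 8, 2113.
Advancing 13 days from November 8, 2113:
November has 30 days; 8 + 13 = 21, still in November.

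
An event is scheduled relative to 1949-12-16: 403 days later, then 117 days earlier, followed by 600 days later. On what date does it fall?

May 20, 1952

Adding 403 days from December 16, 1949:
December has 31 days, so 31 − 16 = 15 days remain after December 16, 1949; 403 − 15 = 388 left.
January 1950 has 31 days: 388 − 31 = 357 left.
February 1950 has 28 days (1950 is not a leap year): 357 − 28 = 329 left.
March 1950 has 31 days: 329 − 31 = 298 left.
April 1950 has 30 days: 298 − 30 = 268 left.
May 1950 has 31 days: 268 − 31 = 237 left.
June 1950 has 30 days: 237 − 30 = 207 left.
July 1950 has 31 days: 207 − 31 = 176 left.
August 1950 has 31 days: 176 − 31 = 145 left.
September 1950 has 30 days: 145 − 30 = 115 left.
October 1950 has 31 days: 115 − 31 = 84 left.
November 1950 has 30 days: 84 − 30 = 54 left.
December 1950 has 31 days: 54 − 31 = 23 left.
23 days into January 1951 → January 23, 1951.
Counting back 117 days from January 23, 1951:
Going back 23 days from January 23, 1951 reaches the end of the previous month; 117 − 23 = 94 left.
December 1950 has 31 days: 94 − 31 = 63 left.
November 1950 has 30 days: 63 − 30 = 33 left.
October 1950 has 31 days: 33 − 31 = 2 left.
September 1950 has 30 days; 30 − 2 = 28 → September 28, 1950.
Adding 600 days from September 28, 1950:
September has 30 days, so 30 − 28 = 2 days remain after September 28, 1950; 600 − 2 = 598 left.
October 1950 has 31 days: 598 − 31 = 567 left.
November 1950 has 30 days: 567 − 30 = 537 left.
December 1950 has 31 days: 537 − 31 = 506 left.
January 1951 has 31 days: 506 − 31 = 475 left.
February 1951 has 28 days (1951 is not a leap year): 475 − 28 = 447 left.
March 1951 has 31 days: 447 − 31 = 416 left.
April 1951 has 30 days: 416 − 30 = 386 left.
May 1951 has 31 days: 386 − 31 = 355 left.
June 1951 has 30 days: 355 − 30 = 325 left.
July 1951 has 31 days: 325 − 31 = 294 left.
August 1951 has 31 days: 294 − 31 = 263 left.
September 1951 has 30 days: 263 − 30 = 233 left.
October 1951 has 31 days: 233 − 31 = 202 left.
November 1951 has 30 days: 202 − 30 = 172 left.
December 1951 has 31 days: 172 − 31 = 141 left.
January 1952 has 31 days: 141 − 31 = 110 left.
February 1952 has 29 days (1952 is a leap year): 110 − 29 = 81 left.
March 1952 has 31 days: 81 − 31 = 50 left.
April 1952 has 30 days: 50 − 30 = 20 left.
20 days into May 1952 → May 20, 1952.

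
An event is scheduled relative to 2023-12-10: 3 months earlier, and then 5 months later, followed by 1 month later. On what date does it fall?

March 10, 2024

Counting back 3 months from December 10, 2023:
month 12 − 3 = 9 → September 2023.
Day 10 is valid in September, giving September 10, 2023.
Advancing 5 months from September 10, 2023:
month 9 + 5 = 14, which is month 2 of year 2024 → February 2024.
Day 10 is valid in February, giving February 10, 2024.
Advancing 1 month from February 10, 2024:
month 2 + 1 = 3 → March 2024.
Day 10 is valid in March, giving March 10, 2024.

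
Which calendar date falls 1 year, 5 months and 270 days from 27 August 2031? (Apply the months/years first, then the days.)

Counting forward 1 year, 5 months and 270 days from August 27, 2031: first the month/year part, then the days.
+1 year → 2032; month 8 + 5 = 13, which is month 1 of year 2033 → January 2033.
Day 27 is valid in January, giving January 27, 2033.
Now add 270 days from January 27, 2033.
January has 31 days, so 31 − 27 = 4 days remain after January 27, 2033; 270 − 4 = 266 left.
February 2033 has 28 days (2033 is not a leap year): 266 − 28 = 238 left.
March 2033 has 31 days: 238 − 31 = 207 left.
April 2033 has 30 days: 207 − 30 = 177 left.
May 2033 has 31 days: 177 − 31 = 146 left.
June 2033 has 30 days: 146 − 30 = 116 left.
July 2033 has 31 days: 116 − 31 = 85 left.
August 2033 has 31 days: 85 − 31 = 54 left.
September 2033 has 30 days: 54 − 30 = 24 left.
24 days into October 2033 → October 24, 2033.

October 24, 2033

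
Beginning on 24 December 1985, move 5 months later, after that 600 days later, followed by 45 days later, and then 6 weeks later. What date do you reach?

Adding 5 months from December 24, 1985:
month 12 + 5 = 17, which is month 5 of year 1986 → May 1986.
Day 24 is valid in May, giving May 24, 1986.
Adding 600 days from May 24, 1986:
May has 31 days, so 31 − 24 = 7 days remain after May 24, 1986; 600 − 7 = 593 left.
June 1986 has 30 days: 593 − 30 = 563 left.
July 1986 has 31 days: 563 − 31 = 532 left.
August 1986 has 31 days: 532 − 31 = 501 left.
September 1986 has 30 days: 501 − 30 = 471 left.
October 1986 has 31 days: 471 − 31 = 440 left.
November 1986 has 30 days: 440 − 30 = 410 left.
December 1986 has 31 days: 410 − 31 = 379 left.
January 1987 has 31 days: 379 − 31 = 348 left.
February 1987 has 28 days (1987 is not a leap year): 348 − 28 = 320 left.
March 1987 has 31 days: 320 − 31 = 289 left.
April 1987 has 30 days: 289 − 30 = 259 left.
May 1987 has 31 days: 259 − 31 = 228 left.
June 1987 has 30 days: 228 − 30 = 198 left.
July 1987 has 31 days: 198 − 31 = 167 left.
August 1987 has 31 days: 167 − 31 = 136 left.
September 1987 has 30 days: 136 − 30 = 106 left.
October 1987 has 31 days: 106 − 31 = 75 left.
November 1987 has 30 days: 75 − 30 = 45 left.
December 1987 has 31 days: 45 − 31 = 14 left.
14 days into January 1988 → January 14, 1988.
Adding 45 days from January 14, 1988:
January has 31 days, so 31 − 14 = 17 days remain after January 14, 1988; 45 − 17 = 28 left.
28 days into February 1988 → February 28, 1988.
Counting forward 6 weeks (= 42 days) from February 28, 1988:
February has 29 days, so 29 − 28 = 1 day remains after February 28, 1988; 42 − 1 = 41 left.
March 1988 has 31 days: 41 − 31 = 10 left.
10 days into April 1988 → April 10, 1988.

April 10, 1988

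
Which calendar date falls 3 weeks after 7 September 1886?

September 28, 1886

Adding 3 weeks = 21 days from September 7, 1886.
September has 30 days; 7 + 21 = 28, still in September.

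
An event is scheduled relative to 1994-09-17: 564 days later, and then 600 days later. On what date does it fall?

Advancing 564 days from September 17, 1994:
September has 30 days, so 30 − 17 = 13 days remain after September 17, 1994; 564 − 13 = 551 left.
October 1994 has 31 days: 551 − 31 = 520 left.
November 1994 has 30 days: 520 − 30 = 490 left.
December 1994 has 31 days: 490 − 31 = 459 left.
January 1995 has 31 days: 459 − 31 = 428 left.
February 1995 has 28 days (1995 is not a leap year): 428 − 28 = 400 left.
March 1995 has 31 days: 400 − 31 = 369 left.
April 1995 has 30 days: 369 − 30 = 339 left.
May 1995 has 31 days: 339 − 31 = 308 left.
June 1995 has 30 days: 308 − 30 = 278 left.
July 1995 has 31 days: 278 − 31 = 247 left.
August 1995 has 31 days: 247 − 31 = 216 left.
September 1995 has 30 days: 216 − 30 = 186 left.
October 1995 has 31 days: 186 − 31 = 155 left.
November 1995 has 30 days: 155 − 30 = 125 left.
December 1995 has 31 days: 125 − 31 = 94 left.
January 1996 has 31 days: 94 − 31 = 63 left.
February 1996 has 29 days (1996 is a leap year): 63 − 29 = 34 left.
March 1996 has 31 days: 34 − 31 = 3 left.
3 days into April 1996 → April 3, 1996.
Advancing 600 days from April 3, 1996:
April has 30 days, so 30 − 3 = 27 days remain after April 3, 1996; 600 − 27 = 573 left.
May 1996 has 31 days: 573 − 31 = 542 left.
June 1996 has 30 days: 542 − 30 = 512 left.
July 1996 has 31 days: 512 − 31 = 481 left.
August 1996 has 31 days: 481 − 31 = 450 left.
September 1996 has 30 days: 450 − 30 = 420 left.
October 1996 has 31 days: 420 − 31 = 389 left.
November 1996 has 30 days: 389 − 30 = 359 left.
December 1996 has 31 days: 359 − 31 = 328 left.
January 1997 has 31 days: 328 − 31 = 297 left.
February 1997 has 28 days (1997 is not a leap year): 297 − 28 = 269 left.
March 1997 has 31 days: 269 − 31 = 238 left.
April 1997 has 30 days: 238 − 30 = 208 left.
May 1997 has 31 days: 208 − 31 = 177 left.
June 1997 has 30 days: 177 − 30 = 147 left.
July 1997 has 31 days: 147 − 31 = 116 left.
August 1997 has 31 days: 116 − 31 = 85 left.
September 1997 has 30 days: 85 − 30 = 55 left.
October 1997 has 31 days: 55 − 31 = 24 left.
24 days into November 1997 → November 24, 1997.

November 24, 1997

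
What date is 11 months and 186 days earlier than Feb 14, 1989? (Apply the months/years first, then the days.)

Going back 11 months and 186 days from February 14, 1989: first the month/year part, then the days.
month 2 − 11 = -9, which is month 3 of year 1988 → March 1988.
Day 14 is valid in March, giving March 14, 1988.
Now subtract 186 days from March 14, 1988.
Going back 14 days from March 14, 1988 reaches the end of the previous month; 186 − 14 = 172 left.
February 1988 has 29 days (1988 is a leap year): 172 − 29 = 143 left.
January 1988 has 31 days: 143 − 31 = 112 left.
December 1987 has 31 days: 112 − 31 = 81 left.
November 1987 has 30 days: 81 − 30 = 51 left.
October 1987 has 31 days: 51 − 31 = 20 left.
September 1987 has 30 days; 30 − 20 = 10 → September 10, 1987.

September 10, 1987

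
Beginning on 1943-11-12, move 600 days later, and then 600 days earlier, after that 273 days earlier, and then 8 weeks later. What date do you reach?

Counting forward 600 days from November 12, 1943:
November has 30 days, so 30 − 12 = 18 days remain after November 12, 1943; 600 − 18 = 582 left.
December 1943 has 31 days: 582 − 31 = 551 left.
January 1944 has 31 days: 551 − 31 = 520 left.
February 1944 has 29 days (1944 is a leap year): 520 − 29 = 491 left.
March 1944 has 31 days: 491 − 31 = 460 left.
April 1944 has 30 days: 460 − 30 = 430 left.
May 1944 has 31 days: 430 − 31 = 399 left.
June 1944 has 30 days: 399 − 30 = 369 left.
July 1944 has 31 days: 369 − 31 = 338 left.
August 1944 has 31 days: 338 − 31 = 307 left.
September 1944 has 30 days: 307 − 30 = 277 left.
October 1944 has 31 days: 277 − 31 = 246 left.
November 1944 has 30 days: 246 − 30 = 216 left.
December 1944 has 31 days: 216 − 31 = 185 left.
January 1945 has 31 days: 185 − 31 = 154 left.
February 1945 has 28 days (1945 is not a leap year): 154 − 28 = 126 left.
March 1945 has 31 days: 126 − 31 = 95 left.
April 1945 has 30 days: 95 − 30 = 65 left.
May 1945 has 31 days: 65 − 31 = 34 left.
June 1945 has 30 days: 34 − 30 = 4 left.
4 days into July 1945 → July 4, 1945.
Going back 600 days from July 4, 1945:
Going back 4 days from July 4, 1945 reaches the end of the previous month; 600 − 4 = 596 left.
June 1945 has 30 days: 596 − 30 = 566 left.
May 1945 has 31 days: 566 − 31 = 535 left.
April 1945 has 30 days: 535 − 30 = 505 left.
March 1945 has 31 days: 505 − 31 = 474 left.
February 1945 has 28 days (1945 is not a leap year): 474 − 28 = 446 left.
January 1945 has 31 days: 446 − 31 = 415 left.
December 1944 has 31 days: 415 − 31 = 384 left.
November 1944 has 30 days: 384 − 30 = 354 left.
October 1944 has 31 days: 354 − 31 = 323 left.
September 1944 has 30 days: 323 − 30 = 293 left.
August 1944 has 31 days: 293 − 31 = 262 left.
July 1944 has 31 days: 262 − 31 = 231 left.
June 1944 has 30 days: 231 − 30 = 201 left.
May 1944 has 31 days: 201 − 31 = 170 left.
April 1944 has 30 days: 170 − 30 = 140 left.
March 1944 has 31 days: 140 − 31 = 109 left.
February 1944 has 29 days (1944 is a leap year): 109 − 29 = 80 left.
January 1944 has 31 days: 80 − 31 = 49 left.
December 1943 has 31 days: 49 − 31 = 18 left.
November 1943 has 30 days; 30 − 18 = 12 → November 12, 1943.
Going back 273 days from November 12, 1943:
Going back 12 days from November 12, 1943 reaches the end of the previous month; 273 − 12 = 261 left.
October 1943 has 31 days: 261 − 31 = 230 left.
September 1943 has 30 days: 230 − 30 = 200 left.
August 1943 has 31 days: 200 − 31 = 169 left.
July 1943 has 31 days: 169 − 31 = 138 left.
June 1943 has 30 days: 138 − 30 = 108 left.
May 1943 has 31 days: 108 − 31 = 77 left.
April 1943 has 30 days: 77 − 30 = 47 left.
March 1943 has 31 days: 47 − 31 = 16 left.
February 1943 has 28 days; 28 − 16 = 12 → February 12, 1943.
Adding 8 weeks (= 56 days) from February 12, 1943:
February has 28 days, so 28 − 12 = 16 days remain after February 12, 1943; 56 − 16 = 40 left.
March 1943 has 31 days: 40 − 31 = 9 left.
9 days into April 1943 → April 9, 1943.

April 9, 1943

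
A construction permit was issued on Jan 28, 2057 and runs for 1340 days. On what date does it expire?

September 29, 2060

Adding 1340 days from January 28, 2057.
January has 31 days, so 31 − 28 = 3 days remain after January 28, 2057; 1340 − 3 = 1337 left.
February 2057 has 28 days (2057 is not a leap year): 1337 − 28 = 1309 left.
March 2057 has 31 days: 1309 − 31 = 1278 left.
April 2057 has 30 days: 1278 − 30 = 1248 left.
May 2057 has 31 days: 1248 − 31 = 1217 left.
June 2057 has 30 days: 1217 − 30 = 1187 left.
July 2057 has 31 days: 1187 − 31 = 1156 left.
August 2057 has 31 days: 1156 − 31 = 1125 left.
September 2057 has 30 days: 1125 − 30 = 1095 left.
October 2057 has 31 days: 1095 − 31 = 1064 left.
November 2057 has 30 days: 1064 − 30 = 1034 left.
December 2057 has 31 days: 1034 − 31 = 1003 left.
January 2058 has 31 days: 1003 − 31 = 972 left.
February 2058 has 28 days (2058 is not a leap year): 972 − 28 = 944 left.
March 2058 has 31 days: 944 − 31 = 913 left.
April 2058 has 30 days: 913 − 30 = 883 left.
May 2058 has 31 days: 883 − 31 = 852 left.
June 2058 has 30 days: 852 − 30 = 822 left.
July 2058 has 31 days: 822 − 31 = 791 left.
August 2058 has 31 days: 791 − 31 = 760 left.
September 2058 has 30 days: 760 − 30 = 730 left.
October 2058 has 31 days: 730 − 31 = 699 left.
November 2058 has 30 days: 699 − 30 = 669 left.
December 2058 has 31 days: 669 − 31 = 638 left.
January 2059 has 31 days: 638 − 31 = 607 left.
February 2059 has 28 days (2059 is not a leap year): 607 − 28 = 579 left.
March 2059 has 31 days: 579 − 31 = 548 left.
April 2059 has 30 days: 548 − 30 = 518 left.
May 2059 has 31 days: 518 − 31 = 487 left.
June 2059 has 30 days: 487 − 30 = 457 left.
July 2059 has 31 days: 457 − 31 = 426 left.
August 2059 has 31 days: 426 − 31 = 395 left.
September 2059 has 30 days: 395 − 30 = 365 left.
October 2059 has 31 days: 365 − 31 = 334 left.
November 2059 has 30 days: 334 − 30 = 304 left.
December 2059 has 31 days: 304 − 31 = 273 left.
January 2060 has 31 days: 273 − 31 = 242 left.
February 2060 has 29 days (2060 is a leap year): 242 − 29 = 213 left.
March 2060 has 31 days: 213 − 31 = 182 left.
April 2060 has 30 days: 182 − 30 = 152 left.
May 2060 has 31 days: 152 − 31 = 121 left.
June 2060 has 30 days: 121 − 30 = 91 left.
July 2060 has 31 days: 91 − 31 = 60 left.
August 2060 has 31 days: 60 − 31 = 29 left.
29 days into September 2060 → September 29, 2060.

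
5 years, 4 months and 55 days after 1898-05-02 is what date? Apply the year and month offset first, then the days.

Advancing 5 years, 4 months and 55 days from May 2, 1898: first the month/year part, then the days.
+5 years → 1903; month 5 + 4 = 9 → September 1903.
Day 2 is valid in September, giving September 2, 1903.
Now add 55 days from September 2, 1903.
September has 30 days, so 30 − 2 = 28 days remain after September 2, 1903; 55 − 28 = 27 left.
27 days into October 1903 → October 27, 1903.

October 27, 1903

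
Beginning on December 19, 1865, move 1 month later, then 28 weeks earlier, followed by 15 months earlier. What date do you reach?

April 7, 1864

Counting forward 1 month from December 19, 1865:
month 12 + 1 = 13, which is month 1 of year 1866 → January 1866.
Day 19 is valid in January, giving January 19, 1866.
Counting back 28 weeks (= 196 days) from January 19, 1866:
Going back 19 days from January 19, 1866 reaches the end of the previous month; 196 − 19 = 177 left.
December 1865 has 31 days: 177 − 31 = 146 left.
November 1865 has 30 days: 146 − 30 = 116 left.
October 1865 has 31 days: 116 − 31 = 85 left.
September 1865 has 30 days: 85 − 30 = 55 left.
August 1865 has 31 days: 55 − 31 = 24 left.
July 1865 has 31 days; 31 − 24 = 7 → July 7, 1865.
Subtracting 15 months from July 7, 1865:
month 7 − 15 = -8, which is month 4 of year 1864 → April 1864.
Day 7 is valid in April, giving April 7, 1864.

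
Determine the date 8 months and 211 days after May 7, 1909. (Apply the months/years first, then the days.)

Advancing 8 months and 211 days from May 7, 1909: first the month/year part, then the days.
month 5 + 8 = 13, which is month 1 of year 1910 → January 1910.
Day 7 is valid in January, giving January 7, 1910.
Now add 211 days from January 7, 1910.
January has 31 days, so 31 − 7 = 24 days remain after January 7, 1910; 211 − 24 = 187 left.
February 1910 has 28 days (1910 is not a leap year): 187 − 28 = 159 left.
March 1910 has 31 days: 159 − 31 = 128 left.
April 1910 has 30 days: 128 − 30 = 98 left.
May 1910 has 31 days: 98 − 31 = 67 left.
June 1910 has 30 days: 67 − 30 = 37 left.
July 1910 has 31 days: 37 − 31 = 6 left.
6 days into August 1910 → August 6, 1910.

August 6, 1910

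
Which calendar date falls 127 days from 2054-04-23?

Counting forward 127 days from April 23, 2054.
April has 30 days, so 30 − 23 = 7 days remain after April 23, 2054; 127 − 7 = 120 left.
May 2054 has 31 days: 120 − 31 = 89 left.
June 2054 has 30 days: 89 − 30 = 59 left.
July 2054 has 31 days: 59 − 31 = 28 left.
28 days into August 2054 → August 28, 2054.

August 28, 2054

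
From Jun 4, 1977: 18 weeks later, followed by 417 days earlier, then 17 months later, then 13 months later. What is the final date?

February 17, 1979

Advancing 18 weeks (= 126 days) from June 4, 1977:
June has 30 days, so 30 − 4 = 26 days remain after June 4, 1977; 126 − 26 = 100 left.
July 1977 has 31 days: 100 − 31 = 69 left.
August 1977 has 31 days: 69 − 31 = 38 left.
September 1977 has 30 days: 38 − 30 = 8 left.
8 days into October 1977 → October 8, 1977.
Subtracting 417 days from October 8, 1977:
Going back 8 days from October 8, 1977 reaches the end of the previous month; 417 − 8 = 409 left.
September 1977 has 30 days: 409 − 30 = 379 left.
August 1977 has 31 days: 379 − 31 = 348 left.
July 1977 has 31 days: 348 − 31 = 317 left.
June 1977 has 30 days: 317 − 30 = 287 left.
May 1977 has 31 days: 287 − 31 = 256 left.
April 1977 has 30 days: 256 − 30 = 226 left.
March 1977 has 31 days: 226 − 31 = 195 left.
February 1977 has 28 days (1977 is not a leap year): 195 − 28 = 167 left.
January 1977 has 31 days: 167 − 31 = 136 left.
December 1976 has 31 days: 136 − 31 = 105 left.
November 1976 has 30 days: 105 − 30 = 75 left.
October 1976 has 31 days: 75 − 31 = 44 left.
September 1976 has 30 days: 44 − 30 = 14 left.
August 1976 has 31 days; 31 − 14 = 17 → August 17, 1976.
Advancing 17 months from August 17, 1976:
month 8 + 17 = 25, which is month 1 of year 1978 → January 1978.
Day 17 is valid in January, giving January 17, 1978.
Adding 13 months from January 17, 1978:
month 1 + 13 = 14, which is month 2 of year 1979 → February 1979.
Day 17 is valid in February, giving February 17, 1979.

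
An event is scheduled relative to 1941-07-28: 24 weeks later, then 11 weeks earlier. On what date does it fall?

October 27, 1941

Advancing 24 weeks (= 168 days) from July 28, 1941:
July has 31 days, so 31 − 28 = 3 days remain after July 28, 1941; 168 − 3 = 165 left.
August 1941 has 31 days: 165 − 31 = 134 left.
September 1941 has 30 days: 134 − 30 = 104 left.
October 1941 has 31 days: 104 − 31 = 73 left.
November 1941 has 30 days: 73 − 30 = 43 left.
December 1941 has 31 days: 43 − 31 = 12 left.
12 days into January 1942 → January 12, 1942.
Going back 11 weeks (= 77 days) from January 12, 1942:
Going back 12 days from January 12, 1942 reaches the end of the previous month; 77 − 12 = 65 left.
December 1941 has 31 days: 65 − 31 = 34 left.
November 1941 has 30 days: 34 − 30 = 4 left.
October 1941 has 31 days; 31 − 4 = 27 → October 27, 1941.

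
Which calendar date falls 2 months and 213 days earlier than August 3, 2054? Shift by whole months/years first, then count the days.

Going back 2 months and 213 days from August 3, 2054: first the month/year part, then the days.
month 8 − 2 = 6 → June 2054.
Day 3 is valid in June, giving June 3, 2054.
Now subtract 213 days from June 3, 2054.
Going back 3 days from June 3, 2054 reaches the end of the previous month; 213 − 3 = 210 left.
May 2054 has 31 days: 210 − 31 = 179 left.
April 2054 has 30 days: 179 − 30 = 149 left.
March 2054 has 31 days: 149 − 31 = 118 left.
February 2054 has 28 days (2054 is not a leap year): 118 − 28 = 90 left.
January 2054 has 31 days: 90 − 31 = 59 left.
December 2053 has 31 days: 59 − 31 = 28 left.
November 2053 has 30 days; 30 − 28 = 2 → November 2, 2053.

November 2, 2053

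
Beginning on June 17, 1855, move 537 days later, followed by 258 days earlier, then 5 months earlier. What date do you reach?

Counting forward 537 days from June 17, 1855:
June has 30 days, so 30 − 17 = 13 days remain after June 17, 1855; 537 − 13 = 524 left.
July 1855 has 31 days: 524 − 31 = 493 left.
August 1855 has 31 days: 493 − 31 = 462 left.
September 1855 has 30 days: 462 − 30 = 432 left.
October 1855 has 31 days: 432 − 31 = 401 left.
November 1855 has 30 days: 401 − 30 = 371 left.
December 1855 has 31 days: 371 − 31 = 340 left.
January 1856 has 31 days: 340 − 31 = 309 left.
February 1856 has 29 days (1856 is a leap year): 309 − 29 = 280 left.
March 1856 has 31 days: 280 − 31 = 249 left.
April 1856 has 30 days: 249 − 30 = 219 left.
May 1856 has 31 days: 219 − 31 = 188 left.
June 1856 has 30 days: 188 − 30 = 158 left.
July 1856 has 31 days: 158 − 31 = 127 left.
August 1856 has 31 days: 127 − 31 = 96 left.
September 1856 has 30 days: 96 − 30 = 66 left.
October 1856 has 31 days: 66 − 31 = 35 left.
November 1856 has 30 days: 35 − 30 = 5 left.
5 days into December 1856 → December 5, 1856.
Going back 258 days from December 5, 1856:
Going back 5 days from December 5, 1856 reaches the end of the previous month; 258 − 5 = 253 left.
November 1856 has 30 days: 253 − 30 = 223 left.
October 1856 has 31 days: 223 − 31 = 192 left.
September 1856 has 30 days: 192 − 30 = 162 left.
August 1856 has 31 days: 162 − 31 = 131 left.
July 1856 has 31 days: 131 − 31 = 100 left.
June 1856 has 30 days: 100 − 30 = 70 left.
May 1856 has 31 days: 70 − 31 = 39 left.
April 1856 has 30 days: 39 − 30 = 9 left.
March 1856 has 31 days; 31 − 9 = 22 → March 22, 1856.
Going back 5 months from March 22, 1856:
month 3 − 5 = -2, which is month 10 of year 1855 → October 1855.
Day 22 is valid in October, giving October 22, 1855.

October 22, 1855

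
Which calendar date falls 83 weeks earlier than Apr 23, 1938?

September 19, 1936

Going back 83 weeks = 581 days from April 23, 1938.
Going back 23 days from April 23, 1938 reaches the end of the previous month; 581 − 23 = 558 left.
March 1938 has 31 days: 558 − 31 = 527 left.
February 1938 has 28 days (1938 is not a leap year): 527 − 28 = 499 left.
January 1938 has 31 days: 499 − 31 = 468 left.
December 1937 has 31 days: 468 − 31 = 437 left.
November 1937 has 30 days: 437 − 30 = 407 left.
October 1937 has 31 days: 407 − 31 = 376 left.
September 1937 has 30 days: 376 − 30 = 346 left.
August 1937 has 31 days: 346 − 31 = 315 left.
July 1937 has 31 days: 315 − 31 = 284 left.
June 1937 has 30 days: 284 − 30 = 254 left.
May 1937 has 31 days: 254 − 31 = 223 left.
April 1937 has 30 days: 223 − 30 = 193 left.
March 1937 has 31 days: 193 − 31 = 162 left.
February 1937 has 28 days (1937 is not a leap year): 162 − 28 = 134 left.
January 1937 has 31 days: 134 − 31 = 103 left.
December 1936 has 31 days: 103 − 31 = 72 left.
November 1936 has 30 days: 72 − 30 = 42 left.
October 1936 has 31 days: 42 − 31 = 11 left.
September 1936 has 30 days; 30 − 11 = 19 → September 19, 1936.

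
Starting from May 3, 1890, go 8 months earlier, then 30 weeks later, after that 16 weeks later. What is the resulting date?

July 22, 1890

Subtracting 8 months from May 3, 1890:
month 5 − 8 = -3, which is month 9 of year 1889 → September 1889.
Day 3 is valid in September, giving September 3, 1889.
Advancing 30 weeks (= 210 days) from September 3, 1889:
September has 30 days, so 30 − 3 = 27 days remain after September 3, 1889; 210 − 27 = 183 left.
October 1889 has 31 days: 183 − 31 = 152 left.
November 1889 has 30 days: 152 − 30 = 122 left.
December 1889 has 31 days: 122 − 31 = 91 left.
January 1890 has 31 days: 91 − 31 = 60 left.
February 1890 has 28 days (1890 is not a leap year): 60 − 28 = 32 left.
March 1890 has 31 days: 32 − 31 = 1 left.
1 day into April 1890 → April 1, 1890.
Counting forward 16 weeks (= 112 days) from April 1, 1890:
April has 30 days, so 30 − 1 = 29 days remain after April 1, 1890; 112 − 29 = 83 left.
May 1890 has 31 days: 83 − 31 = 52 left.
June 1890 has 30 days: 52 − 30 = 22 left.
22 days into July 1890 → July 22, 1890.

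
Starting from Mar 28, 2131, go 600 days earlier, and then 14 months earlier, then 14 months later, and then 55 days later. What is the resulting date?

September 29, 2129

Subtracting 600 days from March 28, 2131:
Going back 28 days from March 28, 2131 reaches the end of the previous month; 600 − 28 = 572 left.
February 2131 has 28 days (2131 is not a leap year): 572 − 28 = 544 left.
January 2131 has 31 days: 544 − 31 = 513 left.
December 2130 has 31 days: 513 − 31 = 482 left.
November 2130 has 30 days: 482 − 30 = 452 left.
October 2130 has 31 days: 452 − 31 = 421 left.
September 2130 has 30 days: 421 − 30 = 391 left.
August 2130 has 31 days: 391 − 31 = 360 left.
July 2130 has 31 days: 360 − 31 = 329 left.
June 2130 has 30 days: 329 − 30 = 299 left.
May 2130 has 31 days: 299 − 31 = 268 left.
April 2130 has 30 days: 268 − 30 = 238 left.
March 2130 has 31 days: 238 − 31 = 207 left.
February 2130 has 28 days (2130 is not a leap year): 207 − 28 = 179 left.
January 2130 has 31 days: 179 − 31 = 148 left.
December 2129 has 31 days: 148 − 31 = 117 left.
November 2129 has 30 days: 117 − 30 = 87 left.
October 2129 has 31 days: 87 − 31 = 56 left.
September 2129 has 30 days: 56 − 30 = 26 left.
August 2129 has 31 days; 31 − 26 = 5 → August 5, 2129.
Subtracting 14 months from August 5, 2129:
month 8 − 14 = -6, which is month 6 of year 2128 → June 2128.
Day 5 is valid in June, giving June 5, 2128.
Advancing 14 months from June 5, 2128:
month 6 + 14 = 20, which is month 8 of year 2129 → August 2129.
Day 5 is valid in August, giving August 5, 2129.
Adding 55 days from August 5, 2129:
August has 31 days, so 31 − 5 = 26 days remain after August 5, 2129; 55 − 26 = 29 left.
29 days into September 2129 → September 29, 2129.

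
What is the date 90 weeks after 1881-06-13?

March 5, 1883

Adding 90 weeks = 630 days from June 13, 1881.
June has 30 days, so 30 − 13 = 17 days remain after June 13, 1881; 630 − 17 = 613 left.
July 1881 has 31 days: 613 − 31 = 582 left.
August 1881 has 31 days: 582 − 31 = 551 left.
September 1881 has 30 days: 551 − 30 = 521 left.
October 1881 has 31 days: 521 − 31 = 490 left.
November 1881 has 30 days: 490 − 30 = 460 left.
December 1881 has 31 days: 460 − 31 = 429 left.
January 1882 has 31 days: 429 − 31 = 398 left.
February 1882 has 28 days (1882 is not a leap year): 398 − 28 = 370 left.
March 1882 has 31 days: 370 − 31 = 339 left.
April 1882 has 30 days: 339 − 30 = 309 left.
May 1882 has 31 days: 309 − 31 = 278 left.
June 1882 has 30 days: 278 − 30 = 248 left.
July 1882 has 31 days: 248 − 31 = 217 left.
August 1882 has 31 days: 217 − 31 = 186 left.
September 1882 has 30 days: 186 − 30 = 156 left.
October 1882 has 31 days: 156 − 31 = 125 left.
November 1882 has 30 days: 125 − 30 = 95 left.
December 1882 has 31 days: 95 − 31 = 64 left.
January 1883 has 31 days: 64 − 31 = 33 left.
February 1883 has 28 days (1883 is not a leap year): 33 − 28 = 5 left.
5 days into March 1883 → March 5, 1883.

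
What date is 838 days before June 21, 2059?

Counting back 838 days from June 21, 2059.
Going back 21 days from June 21, 2059 reaches the end of the previous month; 838 − 21 = 817 left.
May 2059 has 31 days: 817 − 31 = 786 left.
April 2059 has 30 days: 786 − 30 = 756 left.
March 2059 has 31 days: 756 − 31 = 725 left.
February 2059 has 28 days (2059 is not a leap year): 725 − 28 = 697 left.
January 2059 has 31 days: 697 − 31 = 666 left.
December 2058 has 31 days: 666 − 31 = 635 left.
November 2058 has 30 days: 635 − 30 = 605 left.
October 2058 has 31 days: 605 − 31 = 574 left.
September 2058 has 30 days: 574 − 30 = 544 left.
August 2058 has 31 days: 544 − 31 = 513 left.
July 2058 has 31 days: 513 − 31 = 482 left.
June 2058 has 30 days: 482 − 30 = 452 left.
May 2058 has 31 days: 452 − 31 = 421 left.
April 2058 has 30 days: 421 − 30 = 391 left.
March 2058 has 31 days: 391 − 31 = 360 left.
February 2058 has 28 days (2058 is not a leap year): 360 − 28 = 332 left.
January 2058 has 31 days: 332 − 31 = 301 left.
December 2057 has 31 days: 301 − 31 = 270 left.
November 2057 has 30 days: 270 − 30 = 240 left.
October 2057 has 31 days: 240 − 31 = 209 left.
September 2057 has 30 days: 209 − 30 = 179 left.
August 2057 has 31 days: 179 − 31 = 148 left.
July 2057 has 31 days: 148 − 31 = 117 left.
June 2057 has 30 days: 117 − 30 = 87 left.
May 2057 has 31 days: 87 − 31 = 56 left.
April 2057 has 30 days: 56 − 30 = 26 left.
March 2057 has 31 days; 31 − 26 = 5 → March 5, 2057.

March 5, 2057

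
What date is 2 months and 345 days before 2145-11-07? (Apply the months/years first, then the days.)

Counting back 2 months and 345 days from November 7, 2145: first the month/year part, then the days.
month 11 − 2 = 9 → September 2145.
Day 7 is valid in September, giving September 7, 2145.
Now subtract 345 days from September 7, 2145.
Going back 7 days from September 7, 2145 reaches the end of the previous month; 345 − 7 = 338 left.
August 2145 has 31 days: 338 − 31 = 307 left.
July 2145 has 31 days: 307 − 31 = 276 left.
June 2145 has 30 days: 276 − 30 = 246 left.
May 2145 has 31 days: 246 − 31 = 215 left.
April 2145 has 30 days: 215 − 30 = 185 left.
March 2145 has 31 days: 185 − 31 = 154 left.
February 2145 has 28 days (2145 is not a leap year): 154 − 28 = 126 left.
January 2145 has 31 days: 126 − 31 = 95 left.
December 2144 has 31 days: 95 − 31 = 64 left.
November 2144 has 30 days: 64 − 30 = 34 left.
October 2144 has 31 days: 34 − 31 = 3 left.
September 2144 has 30 days; 30 − 3 = 27 → September 27, 2144.

September 27, 2144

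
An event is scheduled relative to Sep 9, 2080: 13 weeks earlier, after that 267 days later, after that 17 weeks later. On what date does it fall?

Counting back 13 weeks (= 91 days) from September 9, 2080:
Going back 9 days from September 9, 2080 reaches the end of the previous month; 91 − 9 = 82 left.
August 2080 has 31 days: 82 − 31 = 51 left.
July 2080 has 31 days: 51 − 31 = 20 left.
June 2080 has 30 days; 30 − 20 = 10 → June 10, 2080.
Advancing 267 days from June 10, 2080:
June has 30 days, so 30 − 10 = 20 days remain after June 10, 2080; 267 − 20 = 247 left.
July 2080 has 31 days: 247 − 31 = 216 left.
August 2080 has 31 days: 216 − 31 = 185 left.
September 2080 has 30 days: 185 − 30 = 155 left.
October 2080 has 31 days: 155 − 31 = 124 left.
November 2080 has 30 days: 124 − 30 = 94 left.
December 2080 has 31 days: 94 − 31 = 63 left.
January 2081 has 31 days: 63 − 31 = 32 left.
February 2081 has 28 days (2081 is not a leap year): 32 − 28 = 4 left.
4 days into March 2081 → March 4, 2081.
Adding 17 weeks (= 119 days) from March 4, 2081:
March has 31 days, so 31 − 4 = 27 days remain after March 4, 2081; 119 − 27 = 92 left.
April 2081 has 30 days: 92 − 30 = 62 left.
May 2081 has 31 days: 62 − 31 = 31 left.
June 2081 has 30 days: 31 − 30 = 1 left.
1 day into July 2081 → July 1, 2081.

July 1, 2081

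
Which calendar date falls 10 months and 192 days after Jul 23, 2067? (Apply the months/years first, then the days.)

Advancing 10 months and 192 days from July 23, 2067: first the month/year part, then the days.
month 7 + 10 = 17, which is month 5 of year 2068 → May 2068.
Day 23 is valid in May, giving May 23, 2068.
Now add 192 days from May 23, 2068.
May has 31 days, so 31 − 23 = 8 days remain after May 23, 2068; 192 − 8 = 184 left.
June 2068 has 30 days: 184 − 30 = 154 left.
July 2068 has 31 days: 154 − 31 = 123 left.
August 2068 has 31 days: 123 − 31 = 92 left.
September 2068 has 30 days: 92 − 30 = 62 left.
October 2068 has 31 days: 62 − 31 = 31 left.
November 2068 has 30 days: 31 − 30 = 1 left.
1 day into December 2068 → December 1, 2068.

December 1, 2068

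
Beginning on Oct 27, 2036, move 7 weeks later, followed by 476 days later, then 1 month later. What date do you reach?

May 5, 2038

Advancing 7 weeks (= 49 days) from October 27, 2036:
October has 31 days, so 31 − 27 = 4 days remain after October 27, 2036; 49 − 4 = 45 left.
November 2036 has 30 days: 45 − 30 = 15 left.
15 days into December 2036 → December 15, 2036.
Adding 476 days from December 15, 2036:
December has 31 days, so 31 − 15 = 16 days remain after December 15, 2036; 476 − 16 = 460 left.
January 2037 has 31 days: 460 − 31 = 429 left.
February 2037 has 28 days (2037 is not a leap year): 429 − 28 = 401 left.
March 2037 has 31 days: 401 − 31 = 370 left.
April 2037 has 30 days: 370 − 30 = 340 left.
May 2037 has 31 days: 340 − 31 = 309 left.
June 2037 has 30 days: 309 − 30 = 279 left.
July 2037 has 31 days: 279 − 31 = 248 left.
August 2037 has 31 days: 248 − 31 = 217 left.
September 2037 has 30 days: 217 − 30 = 187 left.
October 2037 has 31 days: 187 − 31 = 156 left.
November 2037 has 30 days: 156 − 30 = 126 left.
December 2037 has 31 days: 126 − 31 = 95 left.
January 2038 has 31 days: 95 − 31 = 64 left.
February 2038 has 28 days (2038 is not a leap year): 64 − 28 = 36 left.
March 2038 has 31 days: 36 − 31 = 5 left.
5 days into April 2038 → April 5, 2038.
Adding 1 month from April 5, 2038:
month 4 + 1 = 5 → May 2038.
Day 5 is valid in May, giving May 5, 2038.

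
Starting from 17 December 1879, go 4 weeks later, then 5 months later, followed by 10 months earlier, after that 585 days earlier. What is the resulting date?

January 6, 1878

Counting forward 4 weeks (= 28 days) from December 17, 1879:
December has 31 days, so 31 − 17 = 14 days remain after December 17, 1879; 28 − 14 = 14 left.
14 days into January 1880 → January 14, 1880.
Adding 5 months from January 14, 1880:
month 1 + 5 = 6 → June 1880.
Day 14 is valid in June, giving June 14, 1880.
Going back 10 months from June 14, 1880:
month 6 − 10 = -4, which is month 8 of year 1879 → August 1879.
Day 14 is valid in August, giving August 14, 1879.
Going back 585 days from August 14, 1879:
Going back 14 days from August 14, 1879 reaches the end of the previous month; 585 − 14 = 571 left.
July 1879 has 31 days: 571 − 31 = 540 left.
June 1879 has 30 days: 540 − 30 = 510 left.
May 1879 has 31 days: 510 − 31 = 479 left.
April 1879 has 30 days: 479 − 30 = 449 left.
March 1879 has 31 days: 449 − 31 = 418 left.
February 1879 has 28 days (1879 is not a leap year): 418 − 28 = 390 left.
January 1879 has 31 days: 390 − 31 = 359 left.
December 1878 has 31 days: 359 − 31 = 328 left.
November 1878 has 30 days: 328 − 30 = 298 left.
October 1878 has 31 days: 298 − 31 = 267 left.
September 1878 has 30 days: 267 − 30 = 237 left.
August 1878 has 31 days: 237 − 31 = 206 left.
July 1878 has 31 days: 206 − 31 = 175 left.
June 1878 has 30 days: 175 − 30 = 145 left.
May 1878 has 31 days: 145 − 31 = 114 left.
April 1878 has 30 days: 114 − 30 = 84 left.
March 1878 has 31 days: 84 − 31 = 53 left.
February 1878 has 28 days (1878 is not a leap year): 53 − 28 = 25 left.
January 1878 has 31 days; 31 − 25 = 6 → January 6, 1878.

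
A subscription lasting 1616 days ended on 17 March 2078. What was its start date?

Subtracting 1616 days from March 17, 2078.
Going back 17 days from March 17, 2078 reaches the end of the previous month; 1616 − 17 = 1599 left.
February 2078 has 28 days (2078 is not a leap year): 1599 − 28 = 1571 left.
January 2078 has 31 days: 1571 − 31 = 1540 left.
December 2077 has 31 days: 1540 − 31 = 1509 left.
November 2077 has 30 days: 1509 − 30 = 1479 left.
October 2077 has 31 days: 1479 − 31 = 1448 left.
September 2077 has 30 days: 1448 − 30 = 1418 left.
August 2077 has 31 days: 1418 − 31 = 1387 left.
July 2077 has 31 days: 1387 − 31 = 1356 left.
June 2077 has 30 days: 1356 − 30 = 1326 left.
May 2077 has 31 days: 1326 − 31 = 1295 left.
April 2077 has 30 days: 1295 − 30 = 1265 left.
March 2077 has 31 days: 1265 − 31 = 1234 left.
February 2077 has 28 days (2077 is not a leap year): 1234 − 28 = 1206 left.
January 2077 has 31 days: 1206 − 31 = 1175 left.
December 2076 has 31 days: 1175 − 31 = 1144 left.
November 2076 has 30 days: 1144 − 30 = 1114 left.
October 2076 has 31 days: 1114 − 31 = 1083 left.
September 2076 has 30 days: 1083 − 30 = 1053 left.
August 2076 has 31 days: 1053 − 31 = 1022 left.
July 2076 has 31 days: 1022 − 31 = 991 left.
June 2076 has 30 days: 991 − 30 = 961 left.
May 2076 has 31 days: 961 − 31 = 930 left.
April 2076 has 30 days: 930 − 30 = 900 left.
March 2076 has 31 days: 900 − 31 = 869 left.
February 2076 has 29 days (2076 is a leap year): 869 − 29 = 840 left.
January 2076 has 31 days: 840 − 31 = 809 left.
December 2075 has 31 days: 809 − 31 = 778 left.
November 2075 has 30 days: 778 − 30 = 748 left.
October 2075 has 31 days: 748 − 31 = 717 left.
September 2075 has 30 days: 717 − 30 = 687 left.
August 2075 has 31 days: 687 − 31 = 656 left.
July 2075 has 31 days: 656 − 31 = 625 left.
June 2075 has 30 days: 625 − 30 = 595 left.
May 2075 has 31 days: 595 − 31 = 564 left.
April 2075 has 30 days: 564 − 30 = 534 left.
March 2075 has 31 days: 534 − 31 = 503 left.
February 2075 has 28 days (2075 is not a leap year): 503 − 28 = 475 left.
January 2075 has 31 days: 475 − 31 = 444 left.
December 2074 has 31 days: 444 − 31 = 413 left.
November 2074 has 30 days: 413 − 30 = 383 left.
October 2074 has 31 days: 383 − 31 = 352 left.
September 2074 has 30 days: 352 − 30 = 322 left.
August 2074 has 31 days: 322 − 31 = 291 left.
July 2074 has 31 days: 291 − 31 = 260 left.
June 2074 has 30 days: 260 − 30 = 230 left.
May 2074 has 31 days: 230 − 31 = 199 left.
April 2074 has 30 days: 199 − 30 = 169 left.
March 2074 has 31 days: 169 − 31 = 138 left.
February 2074 has 28 days (2074 is not a leap year): 138 − 28 = 110 left.
January 2074 has 31 days: 110 − 31 = 79 left.
December 2073 has 31 days: 79 − 31 = 48 left.
November 2073 has 30 days: 48 − 30 = 18 left.
October 2073 has 31 days; 31 − 18 = 13 → October 13, 2073.

October 13, 2073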